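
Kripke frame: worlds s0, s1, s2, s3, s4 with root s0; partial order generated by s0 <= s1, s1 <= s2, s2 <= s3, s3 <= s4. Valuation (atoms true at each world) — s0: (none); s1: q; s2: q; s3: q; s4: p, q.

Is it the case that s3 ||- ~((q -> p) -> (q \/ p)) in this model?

No

s3 ||-/- ~((q -> p) -> (q \/ p)) since s3 is accessible from s3 and s3 ||- (q -> p) -> (q \/ p).
s3 ||- (q -> p) -> (q \/ p): every world accessible from s3 that forces q -> p (namely s4) also forces q \/ p.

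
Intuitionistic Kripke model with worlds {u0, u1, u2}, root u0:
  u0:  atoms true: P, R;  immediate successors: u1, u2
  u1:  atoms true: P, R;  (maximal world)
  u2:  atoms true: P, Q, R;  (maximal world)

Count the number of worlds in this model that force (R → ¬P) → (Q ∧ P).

u0: forces it.
u1: forces it.
u2: forces it.
Worlds forcing the formula: {u0, u1, u2}.

3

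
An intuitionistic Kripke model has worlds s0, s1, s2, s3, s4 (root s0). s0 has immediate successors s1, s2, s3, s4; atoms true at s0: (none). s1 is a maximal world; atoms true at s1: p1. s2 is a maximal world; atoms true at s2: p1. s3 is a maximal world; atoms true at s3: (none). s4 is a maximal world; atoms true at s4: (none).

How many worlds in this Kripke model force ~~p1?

s0: does not force it — s0 ||-/- ~~p1 since s3 is accessible from s0 and s3 ||- ~p1.
s1: forces it.
s2: forces it.
s3: does not force it — s3 ||-/- ~~p1 since s3 is accessible from s3 and s3 ||- ~p1.
s4: does not force it.
Worlds forcing the formula: {s1, s2}.

2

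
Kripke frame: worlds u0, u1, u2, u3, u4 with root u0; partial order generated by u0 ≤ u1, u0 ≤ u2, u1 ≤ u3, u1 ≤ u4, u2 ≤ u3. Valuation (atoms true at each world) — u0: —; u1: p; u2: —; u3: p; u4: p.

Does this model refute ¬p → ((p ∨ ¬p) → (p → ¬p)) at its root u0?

No

u0 ⊩ ¬p → ((p ∨ ¬p) → (p → ¬p)) vacuously: no world accessible from u0 forces the antecedent ¬p.
So the root u0 forces ¬p → ((p ∨ ¬p) → (p → ¬p)); the model is not a countermodel.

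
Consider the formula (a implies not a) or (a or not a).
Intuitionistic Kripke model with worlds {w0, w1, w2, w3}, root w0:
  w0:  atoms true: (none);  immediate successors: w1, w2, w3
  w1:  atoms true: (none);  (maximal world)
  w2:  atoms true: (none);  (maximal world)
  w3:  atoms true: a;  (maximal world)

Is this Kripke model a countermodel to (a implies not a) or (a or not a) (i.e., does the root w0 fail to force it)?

Yes

w0 does not force (a implies not a) or (a or not a): neither disjunct is forced at w0.
w0 does not force a implies not a: at the accessible world w3, w3 forces a but w3 does not force not a.
w3 does not force not a since w3 is accessible from w3 and w3 forces a.
So the root w0 does not force (a implies not a) or (a or not a); the model is a countermodel.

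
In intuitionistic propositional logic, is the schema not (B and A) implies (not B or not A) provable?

No

This is the constructively invalid direction of De Morgan's law for conjunction, which is not intuitionistically valid.
A Kripke countermodel: worlds 0, 1, 2; order generated by 0 <= 1, 0 <= 2; atoms true at each world — 0:{}; 1:{B}; 2:{A}.
0 does not force not (B and A) implies (not B or not A): already at 0 itself, 0 forces not (B and A) but 0 does not force not B or not A.
0 does not force not B or not A: neither disjunct is forced at 0.
0 does not force not B since 1 is accessible from 0 and 1 forces B.
So the root 0 does not force the formula.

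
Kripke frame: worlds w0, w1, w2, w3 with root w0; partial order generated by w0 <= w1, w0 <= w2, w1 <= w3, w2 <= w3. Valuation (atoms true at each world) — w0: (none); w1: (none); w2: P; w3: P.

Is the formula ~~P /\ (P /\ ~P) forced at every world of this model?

No

Not every world: w0 ||-/- ~~P /\ (P /\ ~P).
w0 ||-/- ~~P /\ (P /\ ~P) since w0 fails P /\ ~P.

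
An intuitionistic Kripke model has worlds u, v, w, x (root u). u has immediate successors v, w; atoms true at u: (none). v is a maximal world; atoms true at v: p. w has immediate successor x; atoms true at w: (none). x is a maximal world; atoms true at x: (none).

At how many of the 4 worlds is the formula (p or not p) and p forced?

u: does not force it — u does not force (p or not p) and p since u fails p or not p.
v: forces it.
w: does not force it — w does not force (p or not p) and p since w fails p.
x: does not force it.
Worlds forcing the formula: {v}.

1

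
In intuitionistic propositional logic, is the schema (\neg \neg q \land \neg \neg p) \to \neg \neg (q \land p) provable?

Yes

This is the distribution of double negation over conjunction, which is intuitionistically derivable.
Assume \neg \neg q, \neg \neg p, and \neg (q \land p). From q we'd get \neg p (since q \land p is refuted), contradicting \neg \neg p; so \neg q, contradicting \neg \neg q.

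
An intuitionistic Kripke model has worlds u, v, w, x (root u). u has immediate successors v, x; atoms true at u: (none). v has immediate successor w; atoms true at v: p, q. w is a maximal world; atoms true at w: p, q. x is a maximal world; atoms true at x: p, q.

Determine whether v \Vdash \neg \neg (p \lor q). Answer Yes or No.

Yes

v \Vdash \neg \neg (p \lor q): no world accessible from v forces \neg (p \lor q).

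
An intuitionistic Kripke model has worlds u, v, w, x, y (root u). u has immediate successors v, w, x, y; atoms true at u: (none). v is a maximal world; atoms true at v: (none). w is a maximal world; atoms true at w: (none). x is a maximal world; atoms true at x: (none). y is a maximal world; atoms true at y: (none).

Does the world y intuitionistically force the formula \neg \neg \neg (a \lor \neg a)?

y \nVdash \neg \neg \neg (a \lor \neg a) since y is accessible from y and y \Vdash \neg \neg (a \lor \neg a).
y \Vdash \neg \neg (a \lor \neg a): no world accessible from y forces \neg (a \lor \neg a).

No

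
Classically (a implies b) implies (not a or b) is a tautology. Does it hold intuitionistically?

This is the material-implication-as-disjunction principle, which is not intuitionistically valid.
A Kripke countermodel: worlds s0, s1; order generated by s0 <= s1; atoms true at each world — s0:{}; s1:{a,b}.
s0 does not force (a implies b) implies (not a or b): already at s0 itself, s0 forces a implies b but s0 does not force not a or b.
s0 does not force not a or b: neither disjunct is forced at s0.
s0 does not force not a since s1 is accessible from s0 and s1 forces a.
So the root s0 does not force the formula.

No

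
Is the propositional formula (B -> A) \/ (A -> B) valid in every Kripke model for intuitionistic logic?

This is the Gödel–Dummett linearity axiom, which is not intuitionistically valid.
A Kripke countermodel: worlds 0, 1, 2; order generated by 0 <= 1, 0 <= 2; atoms true at each world — 0:{}; 1:{B}; 2:{A}.
0 ||-/- (B -> A) \/ (A -> B): neither disjunct is forced at 0.
0 ||-/- B -> A: at the accessible world 1, 1 ||- B but 1 ||-/- A.
1 lacks atom A, so 1 ||-/- A.
So the root 0 does not force the formula.

No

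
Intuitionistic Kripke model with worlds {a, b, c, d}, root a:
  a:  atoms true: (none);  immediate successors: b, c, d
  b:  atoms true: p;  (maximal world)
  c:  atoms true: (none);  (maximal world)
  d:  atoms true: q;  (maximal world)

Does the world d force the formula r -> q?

d ||- r -> q vacuously: no world accessible from d forces the antecedent r.

Yes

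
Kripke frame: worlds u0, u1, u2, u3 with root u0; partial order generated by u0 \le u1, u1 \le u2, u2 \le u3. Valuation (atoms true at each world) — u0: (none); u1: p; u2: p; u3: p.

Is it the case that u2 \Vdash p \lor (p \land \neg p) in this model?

u2 \Vdash p \lor (p \land \neg p) via the disjunct p.

Yes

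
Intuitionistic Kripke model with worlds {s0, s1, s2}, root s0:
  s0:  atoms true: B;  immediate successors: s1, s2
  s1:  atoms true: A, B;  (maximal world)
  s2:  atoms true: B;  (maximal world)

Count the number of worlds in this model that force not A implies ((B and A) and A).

1

s0: does not force it — s0 does not force not A implies ((B and A) and A): at the accessible world s2, s2 forces not A but s2 does not force (B and A) and A.
s1: forces it.
s2: does not force it.
Worlds forcing the formula: {s1}.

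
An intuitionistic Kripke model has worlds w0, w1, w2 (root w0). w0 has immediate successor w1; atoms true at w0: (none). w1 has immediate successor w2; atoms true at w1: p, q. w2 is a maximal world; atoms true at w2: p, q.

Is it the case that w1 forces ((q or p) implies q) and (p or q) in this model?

Yes

w1 forces ((q or p) implies q) and (p or q) since w1 forces both conjuncts.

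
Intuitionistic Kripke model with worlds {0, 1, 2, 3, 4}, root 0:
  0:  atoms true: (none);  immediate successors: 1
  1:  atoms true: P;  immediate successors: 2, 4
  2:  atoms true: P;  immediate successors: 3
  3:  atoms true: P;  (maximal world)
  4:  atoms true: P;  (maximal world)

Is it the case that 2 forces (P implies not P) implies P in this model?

2 forces (P implies not P) implies P vacuously: no world accessible from 2 forces the antecedent P implies not P.

Yes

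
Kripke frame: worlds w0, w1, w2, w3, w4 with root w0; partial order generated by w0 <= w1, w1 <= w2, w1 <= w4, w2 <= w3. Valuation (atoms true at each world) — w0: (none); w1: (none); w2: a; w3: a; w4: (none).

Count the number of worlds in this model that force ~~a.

2

w0: does not force it — w0 ||-/- ~~a since w4 is accessible from w0 and w4 ||- ~a.
w1: does not force it — w1 ||-/- ~~a since w4 is accessible from w1 and w4 ||- ~a.
w2: forces it.
w3: forces it.
w4: does not force it — w4 ||-/- ~~a since w4 is accessible from w4 and w4 ||- ~a.
Worlds forcing the formula: {w2, w3}.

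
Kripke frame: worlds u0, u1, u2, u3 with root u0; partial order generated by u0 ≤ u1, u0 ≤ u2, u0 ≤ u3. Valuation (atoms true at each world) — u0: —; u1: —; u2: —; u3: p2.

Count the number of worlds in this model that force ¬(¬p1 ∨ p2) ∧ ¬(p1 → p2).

0

u0: does not force it — u0 ⊮ ¬(¬p1 ∨ p2) ∧ ¬(p1 → p2) since u0 fails ¬(¬p1 ∨ p2).
u1: does not force it — u1 ⊮ ¬(¬p1 ∨ p2) ∧ ¬(p1 → p2) since u1 fails ¬(¬p1 ∨ p2).
u2: does not force it — u2 ⊮ ¬(¬p1 ∨ p2) ∧ ¬(p1 → p2) since u2 fails ¬(¬p1 ∨ p2).
u3: does not force it.
Worlds forcing the formula: { }.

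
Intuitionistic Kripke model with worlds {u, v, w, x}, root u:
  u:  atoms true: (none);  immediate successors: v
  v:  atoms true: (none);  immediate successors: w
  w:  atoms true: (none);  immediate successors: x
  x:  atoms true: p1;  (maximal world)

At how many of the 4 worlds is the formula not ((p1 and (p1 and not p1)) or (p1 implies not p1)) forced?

4

u: forces it.
v: forces it.
w: forces it.
x: forces it.
Worlds forcing the formula: {u, v, w, x}.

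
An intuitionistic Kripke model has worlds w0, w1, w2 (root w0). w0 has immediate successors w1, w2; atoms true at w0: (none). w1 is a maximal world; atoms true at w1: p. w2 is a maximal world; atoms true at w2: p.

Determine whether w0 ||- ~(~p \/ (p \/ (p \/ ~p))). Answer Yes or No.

No

w0 ||-/- ~(~p \/ (p \/ (p \/ ~p))) since w1 is accessible from w0 and w1 ||- ~p \/ (p \/ (p \/ ~p)).
w1 ||- ~p \/ (p \/ (p \/ ~p)) via the disjunct p \/ (p \/ ~p).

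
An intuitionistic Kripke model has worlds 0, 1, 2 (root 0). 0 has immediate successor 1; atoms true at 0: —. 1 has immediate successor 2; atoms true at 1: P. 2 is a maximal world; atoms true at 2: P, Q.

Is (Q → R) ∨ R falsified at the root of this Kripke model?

Yes

0 ⊮ (Q → R) ∨ R: neither disjunct is forced at 0.
0 ⊮ Q → R: at the accessible world 2, 2 ⊩ Q but 2 ⊮ R.
2 lacks atom R, so 2 ⊮ R.
So the root 0 does not force (Q → R) ∨ R; the model is a countermodel.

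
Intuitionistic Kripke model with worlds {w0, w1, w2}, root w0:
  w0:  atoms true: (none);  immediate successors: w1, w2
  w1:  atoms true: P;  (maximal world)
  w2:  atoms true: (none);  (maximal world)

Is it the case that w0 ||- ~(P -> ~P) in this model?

w0 ||-/- ~(P -> ~P) since w2 is accessible from w0 and w2 ||- P -> ~P.
w2 ||- P -> ~P vacuously: no world accessible from w2 forces the antecedent P.

No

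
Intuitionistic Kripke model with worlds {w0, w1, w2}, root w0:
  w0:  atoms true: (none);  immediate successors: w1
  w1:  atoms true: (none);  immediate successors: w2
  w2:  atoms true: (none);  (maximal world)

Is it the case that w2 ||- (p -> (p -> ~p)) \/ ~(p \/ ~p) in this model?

w2 ||- (p -> (p -> ~p)) \/ ~(p \/ ~p) via the disjunct p -> (p -> ~p).

Yes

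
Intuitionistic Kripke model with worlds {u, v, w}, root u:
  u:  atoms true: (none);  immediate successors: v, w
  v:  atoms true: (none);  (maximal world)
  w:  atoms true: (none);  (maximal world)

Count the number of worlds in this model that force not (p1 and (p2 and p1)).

u: forces it.
v: forces it.
w: forces it.
Worlds forcing the formula: {u, v, w}.

3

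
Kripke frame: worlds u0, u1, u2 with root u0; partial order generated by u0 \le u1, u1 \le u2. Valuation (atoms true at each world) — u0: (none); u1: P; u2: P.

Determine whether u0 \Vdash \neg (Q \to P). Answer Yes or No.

u0 \nVdash \neg (Q \to P) since u0 is accessible from u0 and u0 \Vdash Q \to P.
u0 \Vdash Q \to P vacuously: no world accessible from u0 forces the antecedent Q.

No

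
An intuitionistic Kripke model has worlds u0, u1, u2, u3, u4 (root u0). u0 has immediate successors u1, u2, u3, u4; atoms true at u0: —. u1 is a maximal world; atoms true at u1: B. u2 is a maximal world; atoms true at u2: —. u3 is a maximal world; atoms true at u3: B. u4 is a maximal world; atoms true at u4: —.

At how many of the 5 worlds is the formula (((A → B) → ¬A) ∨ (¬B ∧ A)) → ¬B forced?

u0: does not force it — u0 ⊮ (((A → B) → ¬A) ∨ (¬B ∧ A)) → ¬B: already at u0 itself, u0 ⊩ ((A → B) → ¬A) ∨ (¬B ∧ A) but u0 ⊮ ¬B.
u1: does not force it — u1 ⊮ (((A → B) → ¬A) ∨ (¬B ∧ A)) → ¬B: already at u1 itself, u1 ⊩ ((A → B) → ¬A) ∨ (¬B ∧ A) but u1 ⊮ ¬B.
u2: forces it.
u3: does not force it — u3 ⊮ (((A → B) → ¬A) ∨ (¬B ∧ A)) → ¬B: already at u3 itself, u3 ⊩ ((A → B) → ¬A) ∨ (¬B ∧ A) but u3 ⊮ ¬B.
u4: forces it.
Worlds forcing the formula: {u2, u4}.

2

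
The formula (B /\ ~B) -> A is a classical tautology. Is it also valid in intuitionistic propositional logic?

This is an instance of ex falso quodlibet, which is intuitionistically derivable.
No world can force both B and ~B, so the antecedent B /\ ~B is never forced and the implication holds vacuously at every world.

Yes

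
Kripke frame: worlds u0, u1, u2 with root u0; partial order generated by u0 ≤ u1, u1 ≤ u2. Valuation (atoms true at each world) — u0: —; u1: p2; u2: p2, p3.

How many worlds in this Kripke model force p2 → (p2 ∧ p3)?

u0: does not force it — u0 ⊮ p2 → (p2 ∧ p3): at the accessible world u1, u1 ⊩ p2 but u1 ⊮ p2 ∧ p3.
u1: does not force it.
u2: forces it.
Worlds forcing the formula: {u2}.

1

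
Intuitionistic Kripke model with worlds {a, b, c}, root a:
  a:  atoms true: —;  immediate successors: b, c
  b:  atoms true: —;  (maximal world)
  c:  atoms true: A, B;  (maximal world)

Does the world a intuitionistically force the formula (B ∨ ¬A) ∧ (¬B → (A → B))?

a ⊮ (B ∨ ¬A) ∧ (¬B → (A → B)) since a fails B ∨ ¬A.

No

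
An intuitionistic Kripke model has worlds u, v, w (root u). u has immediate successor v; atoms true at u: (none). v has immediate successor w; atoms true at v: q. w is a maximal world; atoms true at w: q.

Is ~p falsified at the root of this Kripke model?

u ||- ~p: no world accessible from u forces p.
So the root u forces ~p; the model is not a countermodel.

No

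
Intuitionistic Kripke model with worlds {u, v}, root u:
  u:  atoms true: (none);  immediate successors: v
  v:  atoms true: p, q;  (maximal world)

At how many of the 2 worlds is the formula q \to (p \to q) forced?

2

u: forces it.
v: forces it.
Worlds forcing the formula: {u, v}.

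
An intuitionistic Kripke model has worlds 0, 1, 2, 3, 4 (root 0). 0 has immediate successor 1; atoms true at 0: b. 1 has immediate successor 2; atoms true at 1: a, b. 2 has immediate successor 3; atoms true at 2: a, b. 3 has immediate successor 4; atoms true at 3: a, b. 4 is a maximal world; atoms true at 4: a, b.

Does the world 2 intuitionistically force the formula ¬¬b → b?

2 ⊩ ¬¬b → b: every world accessible from 2 that forces ¬¬b (namely 2, 3, 4) also forces b.

Yes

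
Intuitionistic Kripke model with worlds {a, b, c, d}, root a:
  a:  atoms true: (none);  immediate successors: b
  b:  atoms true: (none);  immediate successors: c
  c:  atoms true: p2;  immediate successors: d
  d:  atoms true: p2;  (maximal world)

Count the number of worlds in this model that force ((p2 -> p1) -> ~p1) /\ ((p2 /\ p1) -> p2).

a: forces it.
b: forces it.
c: forces it.
d: forces it.
Worlds forcing the formula: {a, b, c, d}.

4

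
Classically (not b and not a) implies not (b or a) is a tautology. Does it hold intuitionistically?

Yes

This is a constructively valid De Morgan direction (conjunction of negations to negated disjunction), which is intuitionistically derivable.
If both not b and not a hold at a world, no accessible world forces b or forces a, so none forces b or a.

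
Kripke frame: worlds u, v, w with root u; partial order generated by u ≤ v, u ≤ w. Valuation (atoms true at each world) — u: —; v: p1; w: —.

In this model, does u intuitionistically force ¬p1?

u ⊮ ¬p1 since v is accessible from u and v ⊩ p1.

No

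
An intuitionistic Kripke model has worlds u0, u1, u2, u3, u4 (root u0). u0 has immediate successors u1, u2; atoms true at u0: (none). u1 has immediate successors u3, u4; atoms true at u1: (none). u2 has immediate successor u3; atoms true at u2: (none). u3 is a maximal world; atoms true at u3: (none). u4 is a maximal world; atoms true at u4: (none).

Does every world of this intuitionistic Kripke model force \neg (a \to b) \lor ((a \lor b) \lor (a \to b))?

Yes

u0 \Vdash \neg (a \to b) \lor ((a \lor b) \lor (a \to b)) via the disjunct (a \lor b) \lor (a \to b).
Since the root u0 forces \neg (a \to b) \lor ((a \lor b) \lor (a \to b)) and forcing is persistent (monotone upward), every world forces it.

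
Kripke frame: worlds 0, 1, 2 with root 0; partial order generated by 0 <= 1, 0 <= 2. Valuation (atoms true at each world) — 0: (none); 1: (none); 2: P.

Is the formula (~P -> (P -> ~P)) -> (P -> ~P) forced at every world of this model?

No

Not every world: 0 ||-/- (~P -> (P -> ~P)) -> (P -> ~P).
0 ||-/- (~P -> (P -> ~P)) -> (P -> ~P): already at 0 itself, 0 ||- ~P -> (P -> ~P) but 0 ||-/- P -> ~P.
0 ||-/- P -> ~P: at the accessible world 2, 2 ||- P but 2 ||-/- ~P.
2 ||-/- ~P since 2 is accessible from 2 and 2 ||- P.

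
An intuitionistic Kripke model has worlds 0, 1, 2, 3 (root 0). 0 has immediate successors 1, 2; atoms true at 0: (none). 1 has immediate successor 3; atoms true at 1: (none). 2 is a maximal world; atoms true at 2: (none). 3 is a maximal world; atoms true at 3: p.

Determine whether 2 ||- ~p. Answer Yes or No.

Yes

2 ||- ~p: no world accessible from 2 forces p.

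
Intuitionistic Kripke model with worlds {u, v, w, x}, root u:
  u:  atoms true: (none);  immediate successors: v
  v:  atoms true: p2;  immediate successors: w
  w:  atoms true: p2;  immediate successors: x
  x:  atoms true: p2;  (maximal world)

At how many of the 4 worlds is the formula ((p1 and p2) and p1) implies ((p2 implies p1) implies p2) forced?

u: forces it.
v: forces it.
w: forces it.
x: forces it.
Worlds forcing the formula: {u, v, w, x}.

4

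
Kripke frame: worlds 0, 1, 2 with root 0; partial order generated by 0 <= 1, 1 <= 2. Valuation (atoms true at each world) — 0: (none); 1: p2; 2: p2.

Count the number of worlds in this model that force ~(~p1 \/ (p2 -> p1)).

0: does not force it — 0 ||-/- ~(~p1 \/ (p2 -> p1)) since 0 is accessible from 0 and 0 ||- ~p1 \/ (p2 -> p1).
1: does not force it — 1 ||-/- ~(~p1 \/ (p2 -> p1)) since 1 is accessible from 1 and 1 ||- ~p1 \/ (p2 -> p1).
2: does not force it — 2 ||-/- ~(~p1 \/ (p2 -> p1)) since 2 is accessible from 2 and 2 ||- ~p1 \/ (p2 -> p1).
Worlds forcing the formula: { }.

0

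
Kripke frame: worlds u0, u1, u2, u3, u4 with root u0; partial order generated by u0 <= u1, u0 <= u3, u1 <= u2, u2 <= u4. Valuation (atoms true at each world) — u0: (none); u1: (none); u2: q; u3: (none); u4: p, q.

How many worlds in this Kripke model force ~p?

1

u0: does not force it — u0 ||-/- ~p since u4 is accessible from u0 and u4 ||- p.
u1: does not force it — u1 ||-/- ~p since u4 is accessible from u1 and u4 ||- p.
u2: does not force it.
u3: forces it.
u4: does not force it.
Worlds forcing the formula: {u3}.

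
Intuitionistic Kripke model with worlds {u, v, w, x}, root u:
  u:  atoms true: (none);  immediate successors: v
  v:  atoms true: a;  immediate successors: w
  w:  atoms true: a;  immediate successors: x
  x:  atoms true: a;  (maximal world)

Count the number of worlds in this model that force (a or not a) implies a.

4

u: forces it.
v: forces it.
w: forces it.
x: forces it.
Worlds forcing the formula: {u, v, w, x}.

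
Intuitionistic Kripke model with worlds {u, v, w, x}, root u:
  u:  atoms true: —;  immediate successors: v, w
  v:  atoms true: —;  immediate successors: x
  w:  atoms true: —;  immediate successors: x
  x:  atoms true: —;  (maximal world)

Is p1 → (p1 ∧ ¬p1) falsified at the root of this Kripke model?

u ⊩ p1 → (p1 ∧ ¬p1) vacuously: no world accessible from u forces the antecedent p1.
So the root u forces p1 → (p1 ∧ ¬p1); the model is not a countermodel.

No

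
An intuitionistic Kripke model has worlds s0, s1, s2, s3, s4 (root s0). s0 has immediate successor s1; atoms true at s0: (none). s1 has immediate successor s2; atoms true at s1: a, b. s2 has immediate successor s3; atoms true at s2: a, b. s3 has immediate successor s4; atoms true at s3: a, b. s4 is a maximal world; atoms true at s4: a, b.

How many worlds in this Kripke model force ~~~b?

0

s0: does not force it — s0 ||-/- ~~~b since s0 is accessible from s0 and s0 ||- ~~b.
s1: does not force it — s1 ||-/- ~~~b since s1 is accessible from s1 and s1 ||- ~~b.
s2: does not force it.
s3: does not force it.
s4: does not force it.
Worlds forcing the formula: { }.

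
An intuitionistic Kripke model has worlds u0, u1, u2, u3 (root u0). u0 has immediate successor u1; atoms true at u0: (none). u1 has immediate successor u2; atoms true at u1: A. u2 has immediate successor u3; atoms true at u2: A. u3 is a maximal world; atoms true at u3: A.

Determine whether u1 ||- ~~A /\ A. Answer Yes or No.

u1 ||- ~~A /\ A since u1 forces both conjuncts.

Yes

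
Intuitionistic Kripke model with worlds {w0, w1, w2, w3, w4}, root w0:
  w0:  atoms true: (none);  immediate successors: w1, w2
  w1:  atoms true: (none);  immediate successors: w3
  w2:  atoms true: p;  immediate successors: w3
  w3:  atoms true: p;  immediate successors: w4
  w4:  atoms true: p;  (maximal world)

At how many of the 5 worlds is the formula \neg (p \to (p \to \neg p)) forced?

w0: forces it.
w1: forces it.
w2: forces it.
w3: forces it.
w4: forces it.
Worlds forcing the formula: {w0, w1, w2, w3, w4}.

5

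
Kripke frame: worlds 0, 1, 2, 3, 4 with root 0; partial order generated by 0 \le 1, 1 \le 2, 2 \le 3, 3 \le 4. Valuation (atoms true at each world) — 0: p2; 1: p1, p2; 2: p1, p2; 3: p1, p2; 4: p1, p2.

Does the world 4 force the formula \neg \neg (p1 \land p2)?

Yes

4 \Vdash \neg \neg (p1 \land p2): no world accessible from 4 forces \neg (p1 \land p2).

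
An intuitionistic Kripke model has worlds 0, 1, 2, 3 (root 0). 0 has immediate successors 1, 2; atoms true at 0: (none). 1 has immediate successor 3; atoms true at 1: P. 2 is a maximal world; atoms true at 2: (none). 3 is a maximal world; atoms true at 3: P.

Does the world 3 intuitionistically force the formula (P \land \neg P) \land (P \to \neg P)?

No

3 \nVdash (P \land \neg P) \land (P \to \neg P) since 3 fails P \land \neg P.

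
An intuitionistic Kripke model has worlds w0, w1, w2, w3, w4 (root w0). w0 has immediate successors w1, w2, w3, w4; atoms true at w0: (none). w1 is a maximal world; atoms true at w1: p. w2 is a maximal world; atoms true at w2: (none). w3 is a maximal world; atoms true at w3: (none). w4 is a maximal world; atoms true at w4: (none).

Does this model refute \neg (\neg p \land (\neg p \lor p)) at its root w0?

Yes

w0 \nVdash \neg (\neg p \land (\neg p \lor p)) since w2 is accessible from w0 and w2 \Vdash \neg p \land (\neg p \lor p).
w2 \Vdash \neg p \land (\neg p \lor p) since w2 forces both conjuncts.
So the root w0 does not force \neg (\neg p \land (\neg p \lor p)); the model is a countermodel.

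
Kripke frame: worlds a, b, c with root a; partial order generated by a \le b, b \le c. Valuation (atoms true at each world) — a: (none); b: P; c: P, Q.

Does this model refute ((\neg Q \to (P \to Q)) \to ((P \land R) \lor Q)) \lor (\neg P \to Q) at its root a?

No

a \Vdash ((\neg Q \to (P \to Q)) \to ((P \land R) \lor Q)) \lor (\neg P \to Q) via the disjunct \neg P \to Q.
So the root a forces ((\neg Q \to (P \to Q)) \to ((P \land R) \lor Q)) \lor (\neg P \to Q); the model is not a countermodel.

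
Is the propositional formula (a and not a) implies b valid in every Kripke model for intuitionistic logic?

This is an instance of ex falso quodlibet, which is intuitionistically derivable.
No world can force both a and not a, so the antecedent a and not a is never forced and the implication holds vacuously at every world.

Yes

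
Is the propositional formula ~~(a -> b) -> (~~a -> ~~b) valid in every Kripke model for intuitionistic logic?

Yes

This is the distribution of double negation over implication, which is intuitionistically derivable.
Assume ~~(a -> b) and ~~a; suppose ~b. Then a -> b would give ~a (by contraposition), contradicting ~~a; so ~(a -> b), contradicting ~~(a -> b). Hence ~~b.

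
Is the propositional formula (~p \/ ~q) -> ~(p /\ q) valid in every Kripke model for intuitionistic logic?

This is a constructively valid De Morgan direction (disjunction of negations to negated conjunction), which is intuitionistically derivable.
If ~p holds at a world then no accessible world forces p, hence none forces p /\ q; likewise for ~q.

Yes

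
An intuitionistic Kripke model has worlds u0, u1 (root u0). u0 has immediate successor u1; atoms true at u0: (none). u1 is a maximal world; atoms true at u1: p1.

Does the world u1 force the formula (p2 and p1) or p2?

u1 does not force (p2 and p1) or p2: neither disjunct is forced at u1.
u1 does not force p2 and p1 since u1 fails p2.

No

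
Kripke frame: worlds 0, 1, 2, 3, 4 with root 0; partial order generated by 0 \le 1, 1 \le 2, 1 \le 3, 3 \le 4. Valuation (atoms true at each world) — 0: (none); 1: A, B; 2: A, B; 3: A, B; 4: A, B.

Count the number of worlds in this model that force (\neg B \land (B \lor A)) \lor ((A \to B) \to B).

4

0: does not force it — 0 \nVdash (\neg B \land (B \lor A)) \lor ((A \to B) \to B): neither disjunct is forced at 0.
1: forces it.
2: forces it.
3: forces it.
4: forces it.
Worlds forcing the formula: {1, 2, 3, 4}.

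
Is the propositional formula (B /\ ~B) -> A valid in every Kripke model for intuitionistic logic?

Yes

This is an instance of ex falso quodlibet, which is intuitionistically derivable.
No world can force both B and ~B, so the antecedent B /\ ~B is never forced and the implication holds vacuously at every world.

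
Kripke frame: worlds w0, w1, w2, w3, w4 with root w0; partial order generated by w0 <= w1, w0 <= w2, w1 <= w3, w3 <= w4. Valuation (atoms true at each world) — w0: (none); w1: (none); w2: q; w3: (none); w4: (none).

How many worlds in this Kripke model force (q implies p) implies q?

1

w0: does not force it — w0 does not force (q implies p) implies q: at the accessible world w1, w1 forces q implies p but w1 does not force q.
w1: does not force it.
w2: forces it.
w3: does not force it.
w4: does not force it.
Worlds forcing the formula: {w2}.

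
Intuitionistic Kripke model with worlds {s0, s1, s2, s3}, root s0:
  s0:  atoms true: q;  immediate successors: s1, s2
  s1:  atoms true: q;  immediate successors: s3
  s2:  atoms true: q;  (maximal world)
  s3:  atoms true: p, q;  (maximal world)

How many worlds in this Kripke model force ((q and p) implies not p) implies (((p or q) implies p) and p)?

2

s0: does not force it — s0 does not force ((q and p) implies not p) implies (((p or q) implies p) and p): at the accessible world s2, s2 forces (q and p) implies not p but s2 does not force ((p or q) implies p) and p.
s1: forces it.
s2: does not force it — s2 does not force ((q and p) implies not p) implies (((p or q) implies p) and p): already at s2 itself, s2 forces (q and p) implies not p but s2 does not force ((p or q) implies p) and p.
s3: forces it.
Worlds forcing the formula: {s1, s3}.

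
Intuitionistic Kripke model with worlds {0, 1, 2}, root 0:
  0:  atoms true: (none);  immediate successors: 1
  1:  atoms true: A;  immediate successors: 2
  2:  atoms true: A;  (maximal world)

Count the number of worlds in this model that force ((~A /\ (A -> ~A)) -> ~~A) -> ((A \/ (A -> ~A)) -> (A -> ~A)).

0

0: does not force it — 0 ||-/- ((~A /\ (A -> ~A)) -> ~~A) -> ((A \/ (A -> ~A)) -> (A -> ~A)): already at 0 itself, 0 ||- (~A /\ (A -> ~A)) -> ~~A but 0 ||-/- (A \/ (A -> ~A)) -> (A -> ~A).
1: does not force it.
2: does not force it.
Worlds forcing the formula: { }.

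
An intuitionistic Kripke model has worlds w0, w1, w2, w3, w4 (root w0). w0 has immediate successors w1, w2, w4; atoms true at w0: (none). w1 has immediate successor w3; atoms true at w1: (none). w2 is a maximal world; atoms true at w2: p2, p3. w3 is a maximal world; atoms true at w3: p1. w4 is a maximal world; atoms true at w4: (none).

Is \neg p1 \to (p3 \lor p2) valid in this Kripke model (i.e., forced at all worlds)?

Not every world: w0 \nVdash \neg p1 \to (p3 \lor p2).
w0 \nVdash \neg p1 \to (p3 \lor p2): at the accessible world w4, w4 \Vdash \neg p1 but w4 \nVdash p3 \lor p2.
w4 \nVdash p3 \lor p2: neither disjunct is forced at w4.

No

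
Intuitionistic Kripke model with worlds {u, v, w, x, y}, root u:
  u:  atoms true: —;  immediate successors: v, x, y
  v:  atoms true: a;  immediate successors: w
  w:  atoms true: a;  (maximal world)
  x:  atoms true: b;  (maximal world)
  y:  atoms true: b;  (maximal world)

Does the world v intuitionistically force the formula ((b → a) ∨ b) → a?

v ⊩ ((b → a) ∨ b) → a: every world accessible from v that forces (b → a) ∨ b (namely v, w) also forces a.

Yes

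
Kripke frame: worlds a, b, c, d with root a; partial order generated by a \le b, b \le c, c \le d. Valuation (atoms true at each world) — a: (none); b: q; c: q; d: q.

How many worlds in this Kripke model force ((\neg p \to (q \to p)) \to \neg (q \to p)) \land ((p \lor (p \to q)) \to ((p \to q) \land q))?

3

a: does not force it — a \nVdash ((\neg p \to (q \to p)) \to \neg (q \to p)) \land ((p \lor (p \to q)) \to ((p \to q) \land q)) since a fails (p \lor (p \to q)) \to ((p \to q) \land q).
b: forces it.
c: forces it.
d: forces it.
Worlds forcing the formula: {b, c, d}.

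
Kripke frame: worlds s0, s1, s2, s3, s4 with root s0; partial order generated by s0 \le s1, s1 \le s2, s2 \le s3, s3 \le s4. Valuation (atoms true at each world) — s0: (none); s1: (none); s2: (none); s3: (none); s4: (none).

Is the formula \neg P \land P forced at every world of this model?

Not every world: s0 \nVdash \neg P \land P.
s0 \nVdash \neg P \land P since s0 fails P.

No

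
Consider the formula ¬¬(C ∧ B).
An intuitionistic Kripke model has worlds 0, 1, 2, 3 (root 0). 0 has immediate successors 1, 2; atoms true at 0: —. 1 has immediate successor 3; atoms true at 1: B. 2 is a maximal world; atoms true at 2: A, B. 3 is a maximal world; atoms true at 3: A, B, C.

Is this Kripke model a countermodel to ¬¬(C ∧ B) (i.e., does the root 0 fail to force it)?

Yes

0 ⊮ ¬¬(C ∧ B) since 2 is accessible from 0 and 2 ⊩ ¬(C ∧ B).
2 ⊩ ¬(C ∧ B): no world accessible from 2 forces C ∧ B.
So the root 0 does not force ¬¬(C ∧ B); the model is a countermodel.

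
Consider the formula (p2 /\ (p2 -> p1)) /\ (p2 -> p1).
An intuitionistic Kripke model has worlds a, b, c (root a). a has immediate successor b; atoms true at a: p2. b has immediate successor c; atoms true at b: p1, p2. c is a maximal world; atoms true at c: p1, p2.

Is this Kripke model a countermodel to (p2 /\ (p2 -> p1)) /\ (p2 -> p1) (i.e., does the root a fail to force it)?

a ||-/- (p2 /\ (p2 -> p1)) /\ (p2 -> p1) since a fails p2 /\ (p2 -> p1).
So the root a does not force (p2 /\ (p2 -> p1)) /\ (p2 -> p1); the model is a countermodel.

Yes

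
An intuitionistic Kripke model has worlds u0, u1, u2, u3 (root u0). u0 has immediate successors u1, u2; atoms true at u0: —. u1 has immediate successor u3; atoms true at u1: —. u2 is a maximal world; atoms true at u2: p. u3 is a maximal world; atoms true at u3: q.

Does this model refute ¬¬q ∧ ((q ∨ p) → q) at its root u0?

u0 ⊮ ¬¬q ∧ ((q ∨ p) → q) since u0 fails ¬¬q.
So the root u0 does not force ¬¬q ∧ ((q ∨ p) → q); the model is a countermodel.

Yes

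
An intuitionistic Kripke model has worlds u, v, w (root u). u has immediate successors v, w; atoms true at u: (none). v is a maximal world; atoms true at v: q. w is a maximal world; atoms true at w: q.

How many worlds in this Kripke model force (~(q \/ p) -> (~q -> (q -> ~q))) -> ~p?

3

u: forces it.
v: forces it.
w: forces it.
Worlds forcing the formula: {u, v, w}.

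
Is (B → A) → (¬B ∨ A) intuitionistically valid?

This is the material-implication-as-disjunction principle, which is not intuitionistically valid.
A Kripke countermodel: worlds w0, w1; order generated by w0 ≤ w1; atoms true at each world — w0:{}; w1:{A,B}.
w0 ⊮ (B → A) → (¬B ∨ A): already at w0 itself, w0 ⊩ B → A but w0 ⊮ ¬B ∨ A.
w0 ⊮ ¬B ∨ A: neither disjunct is forced at w0.
w0 ⊮ ¬B since w1 is accessible from w0 and w1 ⊩ B.
So the root w0 does not force the formula.

No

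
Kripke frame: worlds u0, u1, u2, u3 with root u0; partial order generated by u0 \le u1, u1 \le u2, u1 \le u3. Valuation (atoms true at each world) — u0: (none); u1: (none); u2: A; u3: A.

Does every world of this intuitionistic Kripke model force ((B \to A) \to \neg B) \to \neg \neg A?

u0 \Vdash ((B \to A) \to \neg B) \to \neg \neg A: every world accessible from u0 that forces (B \to A) \to \neg B (namely u0, u1, u2, u3) also forces \neg \neg A.
Since the root u0 forces ((B \to A) \to \neg B) \to \neg \neg A and forcing is persistent (monotone upward), every world forces it.

Yes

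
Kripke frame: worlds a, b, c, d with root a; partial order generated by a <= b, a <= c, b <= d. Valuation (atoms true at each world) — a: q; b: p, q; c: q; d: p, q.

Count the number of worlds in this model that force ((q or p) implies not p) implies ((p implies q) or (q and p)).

a: forces it.
b: forces it.
c: forces it.
d: forces it.
Worlds forcing the formula: {a, b, c, d}.

4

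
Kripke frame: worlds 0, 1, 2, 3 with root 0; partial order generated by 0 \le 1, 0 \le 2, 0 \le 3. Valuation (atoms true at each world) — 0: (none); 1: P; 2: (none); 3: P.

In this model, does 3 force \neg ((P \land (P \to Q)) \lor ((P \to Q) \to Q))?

No

3 \nVdash \neg ((P \land (P \to Q)) \lor ((P \to Q) \to Q)) since 3 is accessible from 3 and 3 \Vdash (P \land (P \to Q)) \lor ((P \to Q) \to Q).
3 \Vdash (P \land (P \to Q)) \lor ((P \to Q) \to Q) via the disjunct (P \to Q) \to Q.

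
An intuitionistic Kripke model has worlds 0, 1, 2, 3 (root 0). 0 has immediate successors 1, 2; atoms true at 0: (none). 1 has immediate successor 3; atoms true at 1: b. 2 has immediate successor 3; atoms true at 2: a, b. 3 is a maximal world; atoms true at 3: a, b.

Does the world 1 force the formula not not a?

1 forces not not a: no world accessible from 1 forces not a.

Yes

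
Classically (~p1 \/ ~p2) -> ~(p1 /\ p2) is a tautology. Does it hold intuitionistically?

Yes

This is a constructively valid De Morgan direction (disjunction of negations to negated conjunction), which is intuitionistically derivable.
If ~p1 holds at a world then no accessible world forces p1, hence none forces p1 /\ p2; likewise for ~p2.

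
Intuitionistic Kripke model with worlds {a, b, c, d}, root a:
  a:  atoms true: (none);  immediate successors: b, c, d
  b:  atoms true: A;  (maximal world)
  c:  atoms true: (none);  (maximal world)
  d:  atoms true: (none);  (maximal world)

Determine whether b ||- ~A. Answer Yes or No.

No

b ||-/- ~A since b is accessible from b and b ||- A.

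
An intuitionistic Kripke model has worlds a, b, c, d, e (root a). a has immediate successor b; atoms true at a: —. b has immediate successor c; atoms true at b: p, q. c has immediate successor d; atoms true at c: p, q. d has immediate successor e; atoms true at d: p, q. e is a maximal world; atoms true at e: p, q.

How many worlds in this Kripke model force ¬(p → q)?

a: does not force it — a ⊮ ¬(p → q) since a is accessible from a and a ⊩ p → q.
b: does not force it — b ⊮ ¬(p → q) since b is accessible from b and b ⊩ p → q.
c: does not force it.
d: does not force it.
e: does not force it.
Worlds forcing the formula: { }.

0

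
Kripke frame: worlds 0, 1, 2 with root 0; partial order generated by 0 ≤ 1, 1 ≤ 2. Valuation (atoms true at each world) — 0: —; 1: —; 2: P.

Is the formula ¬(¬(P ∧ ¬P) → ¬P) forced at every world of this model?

0 ⊩ ¬(¬(P ∧ ¬P) → ¬P): no world accessible from 0 forces ¬(P ∧ ¬P) → ¬P.
Since the root 0 forces ¬(¬(P ∧ ¬P) → ¬P) and forcing is persistent (monotone upward), every world forces it.

Yes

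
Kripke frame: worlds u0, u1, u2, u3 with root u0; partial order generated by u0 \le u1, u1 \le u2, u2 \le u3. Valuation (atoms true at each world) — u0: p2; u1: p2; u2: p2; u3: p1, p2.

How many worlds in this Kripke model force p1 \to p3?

0

u0: does not force it — u0 \nVdash p1 \to p3: at the accessible world u3, u3 \Vdash p1 but u3 \nVdash p3.
u1: does not force it.
u2: does not force it.
u3: does not force it.
Worlds forcing the formula: { }.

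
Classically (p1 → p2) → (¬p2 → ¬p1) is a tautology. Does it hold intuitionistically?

This is the forward direction of contraposition, which is intuitionistically derivable.
Assume p1 → p2 and ¬p2. If p1 held then p2 would follow, contradicting ¬p2; so ¬p1.

Yes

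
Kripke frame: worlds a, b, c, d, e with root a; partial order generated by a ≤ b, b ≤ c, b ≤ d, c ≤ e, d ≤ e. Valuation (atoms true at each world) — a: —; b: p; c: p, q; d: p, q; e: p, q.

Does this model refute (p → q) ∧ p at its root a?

a ⊮ (p → q) ∧ p since a fails p → q.
So the root a does not force (p → q) ∧ p; the model is a countermodel.

Yes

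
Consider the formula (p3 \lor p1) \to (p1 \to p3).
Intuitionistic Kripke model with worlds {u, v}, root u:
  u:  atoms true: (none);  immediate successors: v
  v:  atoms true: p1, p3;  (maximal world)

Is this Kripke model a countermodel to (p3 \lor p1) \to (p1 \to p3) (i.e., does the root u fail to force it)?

u \Vdash (p3 \lor p1) \to (p1 \to p3): every world accessible from u that forces p3 \lor p1 (namely v) also forces p1 \to p3.
So the root u forces (p3 \lor p1) \to (p1 \to p3); the model is not a countermodel.

No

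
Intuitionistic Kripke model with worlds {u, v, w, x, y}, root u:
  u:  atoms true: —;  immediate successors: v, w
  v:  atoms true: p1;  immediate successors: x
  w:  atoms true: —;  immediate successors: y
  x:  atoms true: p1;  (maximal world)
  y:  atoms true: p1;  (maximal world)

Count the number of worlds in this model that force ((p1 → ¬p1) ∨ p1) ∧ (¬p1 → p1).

u: does not force it — u ⊮ ((p1 → ¬p1) ∨ p1) ∧ (¬p1 → p1) since u fails (p1 → ¬p1) ∨ p1.
v: forces it.
w: does not force it.
x: forces it.
y: forces it.
Worlds forcing the formula: {v, x, y}.

3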